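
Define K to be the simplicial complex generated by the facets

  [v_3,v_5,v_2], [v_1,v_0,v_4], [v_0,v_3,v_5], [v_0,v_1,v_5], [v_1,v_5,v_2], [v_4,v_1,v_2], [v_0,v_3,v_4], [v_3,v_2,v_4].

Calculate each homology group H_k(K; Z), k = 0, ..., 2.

H_0 ≅ Z,  H_1 = 0,  H_2 ≅ Z.

K has 6 vertices, 12 edges, 8 triangles.
rank ∂_0 = 0, rank ∂_1 = 5 ⇒ b_0 = 6 − 0 − 5 = 1; all invariant factors of ∂_1 are 1 so no torsion. So H_0 ≅ Z.
rank ∂_1 = 5, rank ∂_2 = 7 ⇒ b_1 = 12 − 5 − 7 = 0; all invariant factors of ∂_2 are 1 so no torsion. So H_1 ≅ 0.
rank ∂_2 = 7, rank ∂_3 = 0 ⇒ b_2 = 8 − 7 − 0 = 1. So H_2 ≅ Z.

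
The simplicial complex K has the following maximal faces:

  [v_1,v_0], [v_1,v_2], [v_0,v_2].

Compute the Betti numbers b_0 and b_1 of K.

b_0 = 1, b_1 = 1.

Order the vertices as v_0 < v_1 < v_2. Listing each simplex with vertices in this order, K has dimension 1 with simplices:

  0-simplices (3): [v_0], [v_1], [v_2]
  1-simplices (3): [v_0,v_1], [v_0,v_2], [v_1,v_2]

so the chain groups are C_0 ≅ Z^3, C_1 ≅ Z^3.

Boundary ∂_1: C_1 → C_0 is given by ∂[p,q] = [q] − [p]. For instance
  ∂[v_1,v_2] = [v_2] − [v_1].
This gives a 3×3 integer matrix of rank 2; reducing to Smith normal form yields diagonal entries (1,1).

Now H_k = ker ∂_k / im ∂_{k+1}, so:

  H_0: rank C_0 − rank ∂_1 = 3 − 2 = 1, and the invariant factors of ∂_1 are all 1, so H_0 = Z.
  H_1: rank ker ∂_1 − rank ∂_2 = (3 − 2) − 0 = 1, and there is no ∂_2, so H_1 = Z.

Hence the Betti numbers are b_0 = 1, b_1 = 1.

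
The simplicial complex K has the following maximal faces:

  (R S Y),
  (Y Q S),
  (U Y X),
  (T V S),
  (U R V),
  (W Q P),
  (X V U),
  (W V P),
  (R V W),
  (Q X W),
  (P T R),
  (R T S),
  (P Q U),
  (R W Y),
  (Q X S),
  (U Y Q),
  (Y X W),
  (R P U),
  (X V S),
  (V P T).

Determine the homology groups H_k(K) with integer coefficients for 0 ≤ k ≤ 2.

H_0 ≅ Z,  H_1 ≅ Z ⊕ Z/2Z,  H_2 = 0.

We work with the vertex ordering P < Q < R < S < T < U < V < W < X < Y. The simplices of K, each written with vertices in increasing order, are:

  0-simplices (10): P, Q, R, S, T, U, V, W, X, Y
  1-simplices (30): PQ, PR, PT, PU, PV, PW, QS, QU, QW, QX, QY, RS, RT, RU, RV, RW, RY, ST, SV, SX, SY, TV, UV, UX, UY, VW, VX, WX, WY, XY
  2-simplices (20): PQU, PQW, PRT, PRU, PTV, PVW, QSX, QSY, QUY, QWX, RST, RSY, RUV, RVW, RWY, STV, SVX, UVX, UXY, WXY

giving chain groups C_0 ≅ Z^10, C_1 ≅ Z^30, C_2 ≅ Z^20.

The boundary map ∂_1: C_1 → C_0 is given by ∂[p,q] = [q] − [p]. For instance
  ∂ST = T − S.
This gives a 10×30 integer matrix of rank 9; reducing to Smith normal form yields diagonal entries (1,1,1,1,1,1,1,1,1).

The boundary map ∂_2: C_2 → C_1 sends each 2-simplex [p,q,r] to [q,r] − [p,r] + [p,q]. For instance
  ∂SVX = VX − SX + SV,
  ∂RVW = VW − RW + RV.
As a 30×20 matrix over Z this has rank 20, with invariant factors (1,1,1,1,1,1,1,1,1,1,1,1,1,1,1,1,1,1,1,2).

Computing H_k = (kernel of ∂_k) / (image of ∂_{k+1}):

  H_0: rank C_0 − rank ∂_1 = 10 − 9 = 1, and the invariant factors of ∂_1 are all 1, so H_0 = Z.
  H_1: rank ker ∂_1 − rank ∂_2 = (30 − 9) − 20 = 1, and ∂_2 has invariant factor 2 > 1, so H_1 = Z ⊕ Z/2Z.
  H_2: rank ker ∂_2 − rank ∂_3 = (20 − 20) − 0 = 0, and there is no ∂_3, so H_2 = 0.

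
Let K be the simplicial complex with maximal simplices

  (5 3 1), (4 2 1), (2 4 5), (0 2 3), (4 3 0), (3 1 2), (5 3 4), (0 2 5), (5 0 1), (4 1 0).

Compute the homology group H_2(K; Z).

H_2 ≅ 0.

Take the total order 0 < 1 < 2 < 3 < 4 < 5 on the vertex set. Then K (dimension 2) consists of the simplices:

  0-simplices (6): [0], [1], [2], [3], [4], [5]
  1-simplices (15): [0,1], [0,2], [0,3], [0,4], [0,5], [1,2], [1,3], [1,4], [1,5], [2,3], [2,4], [2,5], [3,4], [3,5], [4,5]
  2-simplices (10): [0,1,4], [0,1,5], [0,2,3], [0,2,5], [0,3,4], [1,2,3], [1,2,4], [1,3,5], [2,4,5], [3,4,5]

Hence C_0 ≅ Z^6, C_1 ≅ Z^15, C_2 ≅ Z^10.

The boundary map ∂_1: C_1 → C_0 maps an edge to its endpoints' difference, ∂[p,q] = q − p.
This gives a 6×15 integer matrix of rank 5; reducing to Smith normal form yields diagonal entries (1,1,1,1,1).

Boundary ∂_2: C_2 → C_1 acts by ∂[p,q,r] = [q,r] − [p,r] + [p,q]. For instance
  ∂[1,2,4] = [2,4] − [1,4] + [1,2],
  ∂[0,2,3] = [2,3] − [0,3] + [0,2].
This gives a 15×10 integer matrix of rank 10; reducing to Smith normal form yields diagonal entries (1,1,1,1,1,1,1,1,1,2).

Reading off H_k = ker ∂_k / im ∂_{k+1}:

  H_2: rank ker ∂_2 − rank ∂_3 = (10 − 10) − 0 = 0, and there is no ∂_3, so H_2 ≅ 0.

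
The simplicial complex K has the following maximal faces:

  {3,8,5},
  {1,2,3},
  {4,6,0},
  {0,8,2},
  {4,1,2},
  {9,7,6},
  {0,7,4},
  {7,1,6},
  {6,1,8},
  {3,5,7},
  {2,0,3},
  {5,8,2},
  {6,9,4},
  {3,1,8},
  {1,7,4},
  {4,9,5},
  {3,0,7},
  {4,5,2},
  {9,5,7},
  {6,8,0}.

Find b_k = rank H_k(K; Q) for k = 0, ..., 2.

We work with the vertex ordering 0 < 1 < 2 < 3 < 4 < 5 < 6 < 7 < 8 < 9. The simplices of K, each written with vertices in increasing order, are:

  0-simplices (10): [0], [1], [2], [3], [4], [5], [6], [7], [8], [9]
  1-simplices (30): (30 of them)
  2-simplices (20): (20 of them)

so the chain groups are C_0 ≅ Z^10, C_1 ≅ Z^30, C_2 ≅ Z^20.

∂_1: C_1 → C_0 maps an edge to its endpoints' difference, ∂[p,q] = q − p.
The resulting 10×30 matrix has rank 9, and its Smith normal form has invariant factors (1,1,1,1,1,1,1,1,1).

Boundary ∂_2: C_2 → C_1 maps a triangle to the signed sum of its edges. For instance
  ∂[0,4,7] = [4,7] − [0,7] + [0,4],
  ∂[1,3,8] = [3,8] − [1,8] + [1,3].
The 30×20 boundary matrix has rank 20 and Smith normal form diag(1,1,1,1,1,1,1,1,1,1,1,1,1,1,1,1,1,1,1,2).

From H_k ≅ ker(∂_k) / im(∂_{k+1}) we obtain:

  H_0: rank C_0 − rank ∂_1 = 10 − 9 = 1, and the invariant factors of ∂_1 are all 1, so H_0 ≅ Z.
  H_1: rank ker ∂_1 − rank ∂_2 = (30 − 9) − 20 = 1, and ∂_2 has invariant factor 2 > 1, so H_1 ≅ Z × Z/2.
  H_2: rank ker ∂_2 − rank ∂_3 = (20 − 20) − 0 = 0, and there is no ∂_3, so H_2 ≅ 0.

Hence the Betti numbers are b_0 = 1, b_1 = 1, b_2 = 0.

b_0 = 1, b_1 = 1, b_2 = 0.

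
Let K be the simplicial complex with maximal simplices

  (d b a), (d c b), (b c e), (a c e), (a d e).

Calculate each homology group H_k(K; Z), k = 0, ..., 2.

H_0 ≅ Z,  H_1 ≅ Z,  H_2 = 0.

We work with the vertex ordering a < b < c < d < e. The simplices of K, each written with vertices in increasing order, are:

  0-simplices (5): a, b, c, d, e
  1-simplices (10): ab, ac, ad, ae, bc, bd, be, cd, ce, de
  2-simplices (5): abd, ace, ade, bcd, bce

giving chain groups C_0 ≅ Z^5, C_1 ≅ Z^10, C_2 ≅ Z^5.

Boundary ∂_1: C_1 → C_0 is given by ∂[p,q] = [q] − [p]. For instance
  ∂ae = e − a.
This gives a 5×10 integer matrix of rank 4; reducing to Smith normal form yields diagonal entries (1,1,1,1).

The boundary map ∂_2: C_2 → C_1 acts by ∂[p,q,r] = [q,r] − [p,r] + [p,q]. For instance
  ∂ade = de − ae + ad,
  ∂bcd = cd − bd + bc.
The 10×5 boundary matrix has rank 5 and Smith normal form diag(1,1,1,1,1).

Reading off H_k = ker ∂_k / im ∂_{k+1}:

  H_0: rank C_0 − rank ∂_1 = 5 − 4 = 1, and the invariant factors of ∂_1 are all 1, so H_0 = Z.
  H_1: rank ker ∂_1 − rank ∂_2 = (10 − 4) − 5 = 1, and the invariant factors of ∂_2 are all 1, so H_1 = Z.
  H_2: rank ker ∂_2 − rank ∂_3 = (5 − 5) − 0 = 0, and there is no ∂_3, so H_2 = 0.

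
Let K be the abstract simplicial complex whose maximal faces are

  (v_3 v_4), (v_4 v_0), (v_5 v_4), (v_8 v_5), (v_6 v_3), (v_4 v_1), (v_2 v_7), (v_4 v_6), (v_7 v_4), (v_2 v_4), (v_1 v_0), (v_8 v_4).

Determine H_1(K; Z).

Order the vertices as v_0 < v_1 < v_2 < v_3 < v_4 < v_5 < v_6 < v_7 < v_8. Listing each simplex with vertices in this order, K has dimension 1 with simplices:

  0-simplices (9): [v_0], [v_1], [v_2], [v_3], [v_4], [v_5], [v_6], [v_7], [v_8]
  1-simplices (12): [v_0,v_1], [v_0,v_4], [v_1,v_4], [v_2,v_4], [v_2,v_7], [v_3,v_4], [v_3,v_6], [v_4,v_5], [v_4,v_6], [v_4,v_7], [v_4,v_8], [v_5,v_8]

so the chain groups are C_0 ≅ Z^9, C_1 ≅ Z^12.

The boundary map ∂_1: C_1 → C_0 sends each edge [p,q] (with p < q) to q − p. For instance
  ∂[v_3,v_4] = [v_4] − [v_3].
The resulting 9×12 matrix has rank 8, and its Smith normal form has invariant factors (1,1,1,1,1,1,1,1).

Computing H_k = (kernel of ∂_k) / (image of ∂_{k+1}):

  H_1: rank ker ∂_1 − rank ∂_2 = (12 − 8) − 0 = 4, and there is no ∂_2, so H_1 = Z^4.

(K is a triangulation of a wedge of 4 circles.)

H_1 = Z^4.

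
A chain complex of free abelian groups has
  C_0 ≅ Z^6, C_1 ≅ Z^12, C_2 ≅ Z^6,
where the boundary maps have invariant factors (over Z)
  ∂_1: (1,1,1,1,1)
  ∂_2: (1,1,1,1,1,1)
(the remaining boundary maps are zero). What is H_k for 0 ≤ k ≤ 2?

H_0: b_0 = 6 − 0 − 5 = 1; torsion from ∂_1 factors > 1: none. So H_0 ≅ Z.
H_1: b_1 = 12 − 5 − 6 = 1; torsion from ∂_2 factors > 1: none. So H_1 ≅ Z.
H_2: b_2 = 6 − 6 − 0 = 0; torsion from ∂_3 factors > 1: none. So H_2 ≅ 0.

H_0 ≅ Z,  H_1 ≅ Z,  H_2 = 0.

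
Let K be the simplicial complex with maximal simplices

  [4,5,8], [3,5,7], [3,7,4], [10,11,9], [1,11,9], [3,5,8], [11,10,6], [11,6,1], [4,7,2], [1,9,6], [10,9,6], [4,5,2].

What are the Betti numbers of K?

b_0 = 2, b_1 = 1, b_2 = 1.

Fix the vertex order 1 < 2 < 3 < 4 < 5 < 6 < 7 < 8 < 9 < 10 < 11 and write every simplex with vertices in increasing order. Then dim K = 2 and the simplices of K are:

  0-simplices (11): [1], [2], [3], [4], [5], [6], [7], [8], [9], [10], [11]
  1-simplices (21): [1,6], [1,9], [1,11], [2,4], [2,5], [2,7], [3,4], [3,5], [3,7], [3,8], [4,5], [4,7], [4,8], [5,7], [5,8], [6,9], [6,10], [6,11], [9,10], [9,11], [10,11]
  2-simplices (12): [1,6,9], [1,6,11], [1,9,11], [2,4,5], [2,4,7], [3,4,7], [3,5,7], [3,5,8], [4,5,8], [6,9,10], [6,10,11], [9,10,11]

Hence C_0 ≅ Z^11, C_1 ≅ Z^21, C_2 ≅ Z^12.

Boundary ∂_1: C_1 → C_0 sends each edge [p,q] (with p < q) to q − p.
This gives a 11×21 integer matrix of rank 9; reducing to Smith normal form yields diagonal entries (1,1,1,1,1,1,1,1,1).

The boundary map ∂_2: C_2 → C_1 maps a triangle to the signed sum of its edges. For instance
  ∂[4,5,8] = [5,8] − [4,8] + [4,5],
  ∂[2,4,5] = [4,5] − [2,5] + [2,4].
The resulting 21×12 matrix has rank 11, and its Smith normal form has invariant factors (1,1,1,1,1,1,1,1,1,1,1).

Now H_k = ker ∂_k / im ∂_{k+1}, so:

  H_0: rank C_0 − rank ∂_1 = 11 − 9 = 2, and the invariant factors of ∂_1 are all 1, so H_0 = Z^2.
  H_1: rank ker ∂_1 − rank ∂_2 = (21 − 9) − 11 = 1, and the invariant factors of ∂_2 are all 1, so H_1 = Z.
  H_2: rank ker ∂_2 − rank ∂_3 = (12 − 11) − 0 = 1, and there is no ∂_3, so H_2 = Z.

Hence the Betti numbers are b_0 = 2, b_1 = 1, b_2 = 1.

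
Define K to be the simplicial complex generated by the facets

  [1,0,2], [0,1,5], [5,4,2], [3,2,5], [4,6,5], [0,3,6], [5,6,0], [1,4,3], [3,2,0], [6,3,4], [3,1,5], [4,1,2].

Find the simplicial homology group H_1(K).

K has 7 vertices, 18 edges, 12 triangles.
rank ∂_1 = 6, rank ∂_2 = 12 ⇒ b_1 = 18 − 6 − 12 = 0; ∂_2 has invariant factor(s) [2] giving torsion. So H_1 ≅ Z/2Z.

H_1 ≅ Z/2Z.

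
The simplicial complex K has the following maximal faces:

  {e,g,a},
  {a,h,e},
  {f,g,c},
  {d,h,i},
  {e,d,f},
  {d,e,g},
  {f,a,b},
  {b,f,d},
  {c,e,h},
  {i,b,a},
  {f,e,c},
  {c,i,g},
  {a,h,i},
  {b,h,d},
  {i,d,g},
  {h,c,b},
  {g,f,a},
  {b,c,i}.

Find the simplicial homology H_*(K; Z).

K has 9 vertices, 27 edges, 18 triangles.
rank ∂_0 = 0, rank ∂_1 = 8 ⇒ b_0 = 9 − 0 − 8 = 1; all invariant factors of ∂_1 are 1 so no torsion. So H_0 ≅ Z.
rank ∂_1 = 8, rank ∂_2 = 18 ⇒ b_1 = 27 − 8 − 18 = 1; ∂_2 has invariant factor(s) [2] giving torsion. So H_1 ≅ Z ⊕ Z/2.
rank ∂_2 = 18, rank ∂_3 = 0 ⇒ b_2 = 18 − 18 − 0 = 0. So H_2 ≅ 0.

H_0 ≅ Z,  H_1 ≅ Z ⊕ Z/2,  H_2 = 0.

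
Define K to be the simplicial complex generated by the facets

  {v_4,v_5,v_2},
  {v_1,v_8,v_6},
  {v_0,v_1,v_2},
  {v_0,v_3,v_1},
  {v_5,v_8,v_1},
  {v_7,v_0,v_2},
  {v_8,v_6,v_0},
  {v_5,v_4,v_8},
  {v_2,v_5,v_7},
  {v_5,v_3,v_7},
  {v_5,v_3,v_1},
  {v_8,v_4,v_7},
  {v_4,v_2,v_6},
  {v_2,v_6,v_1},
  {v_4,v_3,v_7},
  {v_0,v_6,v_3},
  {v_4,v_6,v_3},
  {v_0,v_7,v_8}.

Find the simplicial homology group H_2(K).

H_2 ≅ 0.

Fix the vertex order v_0 < v_1 < v_2 < v_3 < v_4 < v_5 < v_6 < v_7 < v_8 and write every simplex with vertices in increasing order. Then dim K = 2 and the simplices of K are:

  0-simplices (9): [v_0], [v_1], [v_2], [v_3], [v_4], [v_5], [v_6], [v_7], [v_8]
  1-simplices (27): (27 of them)
  2-simplices (18): (18 of them)

giving chain groups C_0 ≅ Z^9, C_1 ≅ Z^27, C_2 ≅ Z^18.

∂_1: C_1 → C_0 is given by ∂[p,q] = [q] − [p]. For instance
  ∂[v_0,v_8] = [v_8] − [v_0].
This gives a 9×27 integer matrix of rank 8; reducing to Smith normal form yields diagonal entries (1,1,1,1,1,1,1,1).

∂_2: C_2 → C_1 sends each 2-simplex [p,q,r] to [q,r] − [p,r] + [p,q]. For instance
  ∂[v_1,v_6,v_8] = [v_6,v_8] − [v_1,v_8] + [v_1,v_6],
  ∂[v_0,v_6,v_8] = [v_6,v_8] − [v_0,v_8] + [v_0,v_6].
As a 27×18 matrix over Z this has rank 18, with invariant factors (1,1,1,1,1,1,1,1,1,1,1,1,1,1,1,1,1,2).

Computing H_k = (kernel of ∂_k) / (image of ∂_{k+1}):

  H_2: rank ker ∂_2 − rank ∂_3 = (18 − 18) − 0 = 0, and there is no ∂_3, so H_2 ≅ 0.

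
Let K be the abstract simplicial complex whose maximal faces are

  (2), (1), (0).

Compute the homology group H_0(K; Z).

Fix the vertex order 0 < 1 < 2 and write every simplex with vertices in increasing order. Then dim K = 0 and the simplices of K are:

  0-simplices (3): [0], [1], [2]

Hence C_0 ≅ Z^3.

Now H_k = ker ∂_k / im ∂_{k+1}, so:

  H_0: rank C_0 − rank ∂_1 = 3 − 0 = 3, and there is no ∂_1, so H_0 = Z^3.

H_0 = Z^3.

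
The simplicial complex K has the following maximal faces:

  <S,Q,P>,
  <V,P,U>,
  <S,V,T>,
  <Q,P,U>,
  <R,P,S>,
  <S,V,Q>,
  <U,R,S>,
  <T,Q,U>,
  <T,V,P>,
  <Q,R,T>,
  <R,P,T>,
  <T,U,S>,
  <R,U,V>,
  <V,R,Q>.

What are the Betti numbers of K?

b_0 = 1, b_1 = 2, b_2 = 1.

K has 7 vertices, 21 edges, 14 triangles.
rank ∂_0 = 0, rank ∂_1 = 6 ⇒ b_0 = 7 − 0 − 6 = 1; all invariant factors of ∂_1 are 1 so no torsion. So H_0 = Z.
rank ∂_1 = 6, rank ∂_2 = 13 ⇒ b_1 = 21 − 6 − 13 = 2; all invariant factors of ∂_2 are 1 so no torsion. So H_1 = Z^2.
rank ∂_2 = 13, rank ∂_3 = 0 ⇒ b_2 = 14 − 13 − 0 = 1. So H_2 = Z.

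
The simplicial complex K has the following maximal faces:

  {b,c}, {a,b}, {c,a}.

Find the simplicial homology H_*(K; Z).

H_0 ≅ Z,  H_1 ≅ Z.

Order the vertices as a < b < c. Listing each simplex with vertices in this order, K has dimension 1 with simplices:

  0-simplices (3): a, b, c
  1-simplices (3): ab, ac, bc

giving chain groups C_0 ≅ Z^3, C_1 ≅ Z^3.

The boundary map ∂_1: C_1 → C_0 sends each edge [p,q] (with p < q) to q − p.
The resulting 3×3 matrix has rank 2, and its Smith normal form has invariant factors (1,1).

Reading off H_k = ker ∂_k / im ∂_{k+1}:

  H_0: rank C_0 − rank ∂_1 = 3 − 2 = 1, and the invariant factors of ∂_1 are all 1, so H_0 = Z.
  H_1: rank ker ∂_1 − rank ∂_2 = (3 − 2) − 0 = 1, and there is no ∂_2, so H_1 = Z.

(K is a triangulation of the circle S^1.)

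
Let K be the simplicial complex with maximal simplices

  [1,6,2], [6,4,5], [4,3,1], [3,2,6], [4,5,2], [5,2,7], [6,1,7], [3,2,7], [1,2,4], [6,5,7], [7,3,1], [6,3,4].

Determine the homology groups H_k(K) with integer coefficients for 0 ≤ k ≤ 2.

H_0 = Z,  H_1 = Z/2,  H_2 = 0.

Fix the vertex order 1 < 2 < 3 < 4 < 5 < 6 < 7 and write every simplex with vertices in increasing order. Then dim K = 2 and the simplices of K are:

  0-simplices (7): [1], [2], [3], [4], [5], [6], [7]
  1-simplices (18): [1,2], [1,3], [1,4], [1,6], [1,7], [2,3], [2,4], [2,5], [2,6], [2,7], [3,4], [3,6], [3,7], [4,5], [4,6], [5,6], [5,7], [6,7]
  2-simplices (12): [1,2,4], [1,2,6], [1,3,4], [1,3,7], [1,6,7], [2,3,6], [2,3,7], [2,4,5], [2,5,7], [3,4,6], [4,5,6], [5,6,7]

so the chain groups are C_0 ≅ Z^7, C_1 ≅ Z^18, C_2 ≅ Z^12.

The boundary map ∂_1: C_1 → C_0 maps an edge to its endpoints' difference, ∂[p,q] = q − p. For instance
  ∂[2,3] = [3] − [2].
The resulting 7×18 matrix has rank 6, and its Smith normal form has invariant factors (1,1,1,1,1,1).

The boundary map ∂_2: C_2 → C_1 maps a triangle to the signed sum of its edges. For instance
  ∂[1,3,4] = [3,4] − [1,4] + [1,3],
  ∂[2,3,7] = [3,7] − [2,7] + [2,3].
The resulting 18×12 matrix has rank 12, and its Smith normal form has invariant factors (1,1,1,1,1,1,1,1,1,1,1,2).

From H_k ≅ ker(∂_k) / im(∂_{k+1}) we obtain:

  H_0: rank C_0 − rank ∂_1 = 7 − 6 = 1, and the invariant factors of ∂_1 are all 1, so H_0 ≅ Z.
  H_1: rank ker ∂_1 − rank ∂_2 = (18 − 6) − 12 = 0, and ∂_2 has invariant factor 2 > 1, so H_1 ≅ Z/2.
  H_2: rank ker ∂_2 − rank ∂_3 = (12 − 12) − 0 = 0, and there is no ∂_3, so H_2 ≅ 0.

As a check, the Euler characteristic is 7 − 18 + 12 = 1, which agrees with 1 − 0 + 0 = 1.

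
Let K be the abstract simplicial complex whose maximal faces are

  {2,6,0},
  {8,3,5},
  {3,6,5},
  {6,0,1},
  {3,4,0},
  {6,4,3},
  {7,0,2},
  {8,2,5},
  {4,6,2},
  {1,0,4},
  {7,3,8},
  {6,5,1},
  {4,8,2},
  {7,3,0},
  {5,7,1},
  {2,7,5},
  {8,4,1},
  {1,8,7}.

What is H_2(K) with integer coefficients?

Fix the vertex order 0 < 1 < 2 < 3 < 4 < 5 < 6 < 7 < 8 and write every simplex with vertices in increasing order. Then dim K = 2 and the simplices of K are:

  0-simplices (9): [0], [1], [2], [3], [4], [5], [6], [7], [8]
  1-simplices (27): (27 of them)
  2-simplices (18): [0,1,4], [0,1,6], [0,2,6], [0,2,7], [0,3,4], [0,3,7], [1,4,8], [1,5,6], [1,5,7], [1,7,8], [2,4,6], [2,4,8], [2,5,7], [2,5,8], [3,4,6], [3,5,6], [3,5,8], [3,7,8]

giving chain groups C_0 ≅ Z^9, C_1 ≅ Z^27, C_2 ≅ Z^18.

∂_1: C_1 → C_0 sends each edge [p,q] (with p < q) to q − p.
The 9×27 boundary matrix has rank 8 and Smith normal form diag(1,1,1,1,1,1,1,1).

∂_2: C_2 → C_1 acts by ∂[p,q,r] = [q,r] − [p,r] + [p,q]. For instance
  ∂[2,5,8] = [5,8] − [2,8] + [2,5],
  ∂[3,7,8] = [7,8] − [3,8] + [3,7].
As a 27×18 matrix over Z this has rank 18, with invariant factors (1,1,1,1,1,1,1,1,1,1,1,1,1,1,1,1,1,2).

Now H_k = ker ∂_k / im ∂_{k+1}, so:

  H_2: rank ker ∂_2 − rank ∂_3 = (18 − 18) − 0 = 0, and there is no ∂_3, so H_2 = 0.

H_2 ≅ 0.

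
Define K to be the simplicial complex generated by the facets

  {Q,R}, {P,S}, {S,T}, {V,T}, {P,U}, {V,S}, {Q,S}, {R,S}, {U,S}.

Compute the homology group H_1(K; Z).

K has 7 vertices, 9 edges.
rank ∂_1 = 6, rank ∂_2 = 0 ⇒ b_1 = 9 − 6 − 0 = 3. So H_1 ≅ Z^3.

H_1 ≅ Z^3.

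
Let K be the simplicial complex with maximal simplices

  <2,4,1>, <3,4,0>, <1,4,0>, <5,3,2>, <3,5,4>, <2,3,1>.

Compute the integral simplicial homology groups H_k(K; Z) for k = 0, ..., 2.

H_0 ≅ Z,  H_1 ≅ Z,  H_2 = 0.

Take the total order 0 < 1 < 2 < 3 < 4 < 5 on the vertex set. Then K (dimension 2) consists of the simplices:

  0-simplices (6): [0], [1], [2], [3], [4], [5]
  1-simplices (12): [0,1], [0,3], [0,4], [1,2], [1,3], [1,4], [2,3], [2,4], [2,5], [3,4], [3,5], [4,5]
  2-simplices (6): [0,1,4], [0,3,4], [1,2,3], [1,2,4], [2,3,5], [3,4,5]

Hence C_0 ≅ Z^6, C_1 ≅ Z^12, C_2 ≅ Z^6.

Boundary ∂_1: C_1 → C_0 sends each edge [p,q] (with p < q) to q − p. For instance
  ∂[0,4] = [4] − [0].
The resulting 6×12 matrix has rank 5, and its Smith normal form has invariant factors (1,1,1,1,1).

Boundary ∂_2: C_2 → C_1 maps a triangle to the signed sum of its edges. For instance
  ∂[0,1,4] = [1,4] − [0,4] + [0,1],
  ∂[3,4,5] = [4,5] − [3,5] + [3,4].
The resulting 12×6 matrix has rank 6, and its Smith normal form has invariant factors (1,1,1,1,1,1).

From H_k ≅ ker(∂_k) / im(∂_{k+1}) we obtain:

  H_0: rank C_0 − rank ∂_1 = 6 − 5 = 1, and the invariant factors of ∂_1 are all 1, so H_0 ≅ Z.
  H_1: rank ker ∂_1 − rank ∂_2 = (12 − 5) − 6 = 1, and the invariant factors of ∂_2 are all 1, so H_1 ≅ Z.
  H_2: rank ker ∂_2 − rank ∂_3 = (6 − 6) − 0 = 0, and there is no ∂_3, so H_2 ≅ 0.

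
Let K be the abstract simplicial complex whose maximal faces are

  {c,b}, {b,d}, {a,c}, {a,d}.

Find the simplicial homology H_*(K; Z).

Take the total order a < b < c < d on the vertex set. Then K (dimension 1) consists of the simplices:

  0-simplices (4): a, b, c, d
  1-simplices (4): ac, ad, bc, bd

giving chain groups C_0 ≅ Z^4, C_1 ≅ Z^4.

Boundary ∂_1: C_1 → C_0 maps an edge to its endpoints' difference, ∂[p,q] = q − p. For instance
  ∂ac = c − a.
As a 4×4 matrix over Z this has rank 3, with invariant factors (1,1,1).

Now H_k = ker ∂_k / im ∂_{k+1}, so:

  H_0: rank C_0 − rank ∂_1 = 4 − 3 = 1, and the invariant factors of ∂_1 are all 1, so H_0 = Z.
  H_1: rank ker ∂_1 − rank ∂_2 = (4 − 3) − 0 = 1, and there is no ∂_2, so H_1 = Z.

(K is a triangulation of the circle S^1.)

H_0 ≅ Z,  H_1 ≅ Z.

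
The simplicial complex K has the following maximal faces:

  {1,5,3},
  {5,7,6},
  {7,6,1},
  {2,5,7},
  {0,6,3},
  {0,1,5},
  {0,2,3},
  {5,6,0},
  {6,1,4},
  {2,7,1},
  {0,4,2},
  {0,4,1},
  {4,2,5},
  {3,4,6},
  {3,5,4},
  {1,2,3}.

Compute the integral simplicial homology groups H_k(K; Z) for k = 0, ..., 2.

H_0 ≅ Z,  H_1 ≅ Z^2,  H_2 ≅ Z.

Fix the vertex order 0 < 1 < 2 < 3 < 4 < 5 < 6 < 7 and write every simplex with vertices in increasing order. Then dim K = 2 and the simplices of K are:

  0-simplices (8): [0], [1], [2], [3], [4], [5], [6], [7]
  1-simplices (24): (24 of them)
  2-simplices (16): [0,1,4], [0,1,5], [0,2,3], [0,2,4], [0,3,6], [0,5,6], [1,2,3], [1,2,7], [1,3,5], [1,4,6], [1,6,7], [2,4,5], [2,5,7], [3,4,5], [3,4,6], [5,6,7]

Hence C_0 ≅ Z^8, C_1 ≅ Z^24, C_2 ≅ Z^16.

The boundary map ∂_1: C_1 → C_0 is given by ∂[p,q] = [q] − [p]. For instance
  ∂[0,1] = [1] − [0].
The resulting 8×24 matrix has rank 7, and its Smith normal form has invariant factors (1,1,1,1,1,1,1).

The boundary map ∂_2: C_2 → C_1 sends each 2-simplex [p,q,r] to [q,r] − [p,r] + [p,q]. For instance
  ∂[2,4,5] = [4,5] − [2,5] + [2,4],
  ∂[1,6,7] = [6,7] − [1,7] + [1,6].
The 24×16 boundary matrix has rank 15 and Smith normal form diag(1,1,1,1,1,1,1,1,1,1,1,1,1,1,1).

Now H_k = ker ∂_k / im ∂_{k+1}, so:

  H_0: rank C_0 − rank ∂_1 = 8 − 7 = 1, and the invariant factors of ∂_1 are all 1, so H_0 ≅ Z.
  H_1: rank ker ∂_1 − rank ∂_2 = (24 − 7) − 15 = 2, and the invariant factors of ∂_2 are all 1, so H_1 ≅ Z^2.
  H_2: rank ker ∂_2 − rank ∂_3 = (16 − 15) − 0 = 1, and there is no ∂_3, so H_2 ≅ Z.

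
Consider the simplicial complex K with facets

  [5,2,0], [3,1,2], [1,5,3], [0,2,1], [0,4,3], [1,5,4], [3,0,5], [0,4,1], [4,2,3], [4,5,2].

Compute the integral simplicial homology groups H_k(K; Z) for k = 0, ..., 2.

K has 6 vertices, 15 edges, 10 triangles.
rank ∂_0 = 0, rank ∂_1 = 5 ⇒ b_0 = 6 − 0 − 5 = 1; all invariant factors of ∂_1 are 1 so no torsion. So H_0 = Z.
rank ∂_1 = 5, rank ∂_2 = 10 ⇒ b_1 = 15 − 5 − 10 = 0; ∂_2 has invariant factor(s) [2] giving torsion. So H_1 = Z/2Z.
rank ∂_2 = 10, rank ∂_3 = 0 ⇒ b_2 = 10 − 10 − 0 = 0. So H_2 = 0.

H_0 ≅ Z,  H_1 ≅ Z/2Z,  H_2 = 0.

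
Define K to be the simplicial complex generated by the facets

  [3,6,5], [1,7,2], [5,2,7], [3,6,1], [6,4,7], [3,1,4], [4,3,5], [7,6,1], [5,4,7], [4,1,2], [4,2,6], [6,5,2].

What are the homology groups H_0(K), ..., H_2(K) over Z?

H_0 = Z,  H_1 = Z/2,  H_2 = 0.

Fix the vertex order 1 < 2 < 3 < 4 < 5 < 6 < 7 and write every simplex with vertices in increasing order. Then dim K = 2 and the simplices of K are:

  0-simplices (7): [1], [2], [3], [4], [5], [6], [7]
  1-simplices (18): [1,2], [1,3], [1,4], [1,6], [1,7], [2,4], [2,5], [2,6], [2,7], [3,4], [3,5], [3,6], [4,5], [4,6], [4,7], [5,6], [5,7], [6,7]
  2-simplices (12): [1,2,4], [1,2,7], [1,3,4], [1,3,6], [1,6,7], [2,4,6], [2,5,6], [2,5,7], [3,4,5], [3,5,6], [4,5,7], [4,6,7]

so the chain groups are C_0 ≅ Z^7, C_1 ≅ Z^18, C_2 ≅ Z^12.

∂_1: C_1 → C_0 is given by ∂[p,q] = [q] − [p]. For instance
  ∂[2,5] = [5] − [2].
The resulting 7×18 matrix has rank 6, and its Smith normal form has invariant factors (1,1,1,1,1,1).

Boundary ∂_2: C_2 → C_1 acts by ∂[p,q,r] = [q,r] − [p,r] + [p,q]. For instance
  ∂[1,2,7] = [2,7] − [1,7] + [1,2],
  ∂[1,3,4] = [3,4] − [1,4] + [1,3].
The 18×12 boundary matrix has rank 12 and Smith normal form diag(1,1,1,1,1,1,1,1,1,1,1,2).

From H_k ≅ ker(∂_k) / im(∂_{k+1}) we obtain:

  H_0: rank C_0 − rank ∂_1 = 7 − 6 = 1, and the invariant factors of ∂_1 are all 1, so H_0 = Z.
  H_1: rank ker ∂_1 − rank ∂_2 = (18 − 6) − 12 = 0, and ∂_2 has invariant factor 2 > 1, so H_1 = Z/2.
  H_2: rank ker ∂_2 − rank ∂_3 = (12 − 12) − 0 = 0, and there is no ∂_3, so H_2 = 0.

As a check, the Euler characteristic is 7 − 18 + 12 = 1, which agrees with 1 − 0 + 0 = 1.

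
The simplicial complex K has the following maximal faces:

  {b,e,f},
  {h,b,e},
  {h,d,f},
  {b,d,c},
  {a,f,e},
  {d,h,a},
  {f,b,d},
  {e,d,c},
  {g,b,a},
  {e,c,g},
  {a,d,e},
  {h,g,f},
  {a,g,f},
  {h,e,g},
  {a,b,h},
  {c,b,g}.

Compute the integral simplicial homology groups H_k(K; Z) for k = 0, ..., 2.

H_0 = Z,  H_1 = Z^2,  H_2 = Z.

Take the total order a < b < c < d < e < f < g < h on the vertex set. Then K (dimension 2) consists of the simplices:

  0-simplices (8): a, b, c, d, e, f, g, h
  1-simplices (24): ab, ad, ae, af, ag, ah, bc, bd, be, bf, bg, bh, cd, ce, cg, de, df, dh, ef, eg, eh, fg, fh, gh
  2-simplices (16): abg, abh, ade, adh, aef, afg, bcd, bcg, bdf, bef, beh, cde, ceg, dfh, egh, fgh

giving chain groups C_0 ≅ Z^8, C_1 ≅ Z^24, C_2 ≅ Z^16.

Boundary ∂_1: C_1 → C_0 is given by ∂[p,q] = [q] − [p]. For instance
  ∂fh = h − f.
The resulting 8×24 matrix has rank 7, and its Smith normal form has invariant factors (1,1,1,1,1,1,1).

∂_2: C_2 → C_1 acts by ∂[p,q,r] = [q,r] − [p,r] + [p,q]. For instance
  ∂egh = gh − eh + eg,
  ∂aef = ef − af + ae.
As a 24×16 matrix over Z this has rank 15, with invariant factors (1,1,1,1,1,1,1,1,1,1,1,1,1,1,1).

From H_k ≅ ker(∂_k) / im(∂_{k+1}) we obtain:

  H_0: rank C_0 − rank ∂_1 = 8 − 7 = 1, and the invariant factors of ∂_1 are all 1, so H_0 = Z.
  H_1: rank ker ∂_1 − rank ∂_2 = (24 − 7) − 15 = 2, and the invariant factors of ∂_2 are all 1, so H_1 = Z^2.
  H_2: rank ker ∂_2 − rank ∂_3 = (16 − 15) − 0 = 1, and there is no ∂_3, so H_2 = Z.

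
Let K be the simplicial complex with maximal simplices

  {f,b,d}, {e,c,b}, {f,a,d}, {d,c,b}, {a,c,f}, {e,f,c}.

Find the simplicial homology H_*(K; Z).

We work with the vertex ordering a < b < c < d < e < f. The simplices of K, each written with vertices in increasing order, are:

  0-simplices (6): a, b, c, d, e, f
  1-simplices (12): ac, ad, af, bc, bd, be, bf, cd, ce, cf, df, ef
  2-simplices (6): acf, adf, bcd, bce, bdf, cef

so the chain groups are C_0 ≅ Z^6, C_1 ≅ Z^12, C_2 ≅ Z^6.

Boundary ∂_1: C_1 → C_0 sends each edge [p,q] (with p < q) to q − p. For instance
  ∂bc = c − b.
This gives a 6×12 integer matrix of rank 5; reducing to Smith normal form yields diagonal entries (1,1,1,1,1).

The boundary map ∂_2: C_2 → C_1 sends each 2-simplex [p,q,r] to [q,r] − [p,r] + [p,q]. For instance
  ∂acf = cf − af + ac,
  ∂bcd = cd − bd + bc.
This gives a 12×6 integer matrix of rank 6; reducing to Smith normal form yields diagonal entries (1,1,1,1,1,1).

Now H_k = ker ∂_k / im ∂_{k+1}, so:

  H_0: rank C_0 − rank ∂_1 = 6 − 5 = 1, and the invariant factors of ∂_1 are all 1, so H_0 ≅ Z.
  H_1: rank ker ∂_1 − rank ∂_2 = (12 − 5) − 6 = 1, and the invariant factors of ∂_2 are all 1, so H_1 ≅ Z.
  H_2: rank ker ∂_2 − rank ∂_3 = (6 − 6) − 0 = 0, and there is no ∂_3, so H_2 ≅ 0.

(K is a triangulation of the cylinder S^1 x I.)

H_0 ≅ Z,  H_1 ≅ Z,  H_2 = 0.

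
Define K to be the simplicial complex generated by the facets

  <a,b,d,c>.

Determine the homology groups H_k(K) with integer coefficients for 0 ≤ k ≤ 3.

K has 4 vertices, 6 edges, 4 triangles, 1 3-simplex.
rank ∂_0 = 0, rank ∂_1 = 3 ⇒ b_0 = 4 − 0 − 3 = 1; all invariant factors of ∂_1 are 1 so no torsion. So H_0 = Z.
rank ∂_1 = 3, rank ∂_2 = 3 ⇒ b_1 = 6 − 3 − 3 = 0; all invariant factors of ∂_2 are 1 so no torsion. So H_1 = 0.
rank ∂_2 = 3, rank ∂_3 = 1 ⇒ b_2 = 4 − 3 − 1 = 0; all invariant factors of ∂_3 are 1 so no torsion. So H_2 = 0.
rank ∂_3 = 1, rank ∂_4 = 0 ⇒ b_3 = 1 − 1 − 0 = 0. So H_3 = 0.

H_0 ≅ Z,  H_1 = 0,  H_2 = 0,  H_3 = 0.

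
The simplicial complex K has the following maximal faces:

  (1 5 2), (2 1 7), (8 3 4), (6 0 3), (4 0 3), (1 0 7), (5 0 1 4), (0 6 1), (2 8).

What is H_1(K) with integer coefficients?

Order the vertices as 0 < 1 < 2 < 3 < 4 < 5 < 6 < 7 < 8. Listing each simplex with vertices in this order, K has dimension 3 with simplices:

  0-simplices (9): [0], [1], [2], [3], [4], [5], [6], [7], [8]
  1-simplices (19): [0,1], [0,3], [0,4], [0,5], [0,6], [0,7], [1,2], [1,4], [1,5], [1,6], [1,7], [2,5], [2,7], [2,8], [3,4], [3,6], [3,8], [4,5], [4,8]
  2-simplices (11): [0,1,4], [0,1,5], [0,1,6], [0,1,7], [0,3,4], [0,3,6], [0,4,5], [1,2,5], [1,2,7], [1,4,5], [3,4,8]
  3-simplices (1): [0,1,4,5]

Hence C_0 ≅ Z^9, C_1 ≅ Z^19, C_2 ≅ Z^11, C_3 ≅ Z^1.

The boundary map ∂_1: C_1 → C_0 maps an edge to its endpoints' difference, ∂[p,q] = q − p. For instance
  ∂[0,1] = [1] − [0].
As a 9×19 matrix over Z this has rank 8, with invariant factors (1,1,1,1,1,1,1,1).

The boundary map ∂_2: C_2 → C_1 maps a triangle to the signed sum of its edges. For instance
  ∂[1,4,5] = [4,5] − [1,5] + [1,4],
  ∂[0,4,5] = [4,5] − [0,5] + [0,4].
This gives a 19×11 integer matrix of rank 10; reducing to Smith normal form yields diagonal entries (1,1,1,1,1,1,1,1,1,1).

The boundary map ∂_3: C_3 → C_2 sends each 3-simplex σ to the alternating sum Σ_i (−1)^i (σ with its i-th vertex removed). For instance
  ∂[0,1,4,5] = [1,4,5] − [0,4,5] + [0,1,5] − [0,1,4].
The 11×1 boundary matrix has rank 1 and Smith normal form diag(1).

Computing H_k = (kernel of ∂_k) / (image of ∂_{k+1}):

  H_1: rank ker ∂_1 − rank ∂_2 = (19 − 8) − 10 = 1, and the invariant factors of ∂_2 are all 1, so H_1 = Z.

H_1 = Z.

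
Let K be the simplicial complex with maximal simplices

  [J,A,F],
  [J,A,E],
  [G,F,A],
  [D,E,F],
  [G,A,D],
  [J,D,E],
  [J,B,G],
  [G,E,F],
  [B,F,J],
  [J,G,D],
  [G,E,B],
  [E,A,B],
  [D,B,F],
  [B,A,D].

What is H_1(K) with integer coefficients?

H_1 ≅ Z^2.

Fix the vertex order A < B < D < E < F < G < J and write every simplex with vertices in increasing order. Then dim K = 2 and the simplices of K are:

  0-simplices (7): A, B, D, E, F, G, J
  1-simplices (21): AB, AD, AE, AF, AG, AJ, BD, BE, BF, BG, BJ, DE, DF, DG, DJ, EF, EG, EJ, FG, FJ, GJ
  2-simplices (14): ABD, ABE, ADG, AEJ, AFG, AFJ, BDF, BEG, BFJ, BGJ, DEF, DEJ, DGJ, EFG

so the chain groups are C_0 ≅ Z^7, C_1 ≅ Z^21, C_2 ≅ Z^14.

∂_1: C_1 → C_0 sends each edge [p,q] (with p < q) to q − p. For instance
  ∂AE = E − A.
The resulting 7×21 matrix has rank 6, and its Smith normal form has invariant factors (1,1,1,1,1,1).

The boundary map ∂_2: C_2 → C_1 maps a triangle to the signed sum of its edges. For instance
  ∂AEJ = EJ − AJ + AE,
  ∂BGJ = GJ − BJ + BG.
As a 21×14 matrix over Z this has rank 13, with invariant factors (1,1,1,1,1,1,1,1,1,1,1,1,1).

Now H_k = ker ∂_k / im ∂_{k+1}, so:

  H_1: rank ker ∂_1 − rank ∂_2 = (21 − 6) − 13 = 2, and the invariant factors of ∂_2 are all 1, so H_1 ≅ Z^2.

(K is a triangulation of the torus T^2.)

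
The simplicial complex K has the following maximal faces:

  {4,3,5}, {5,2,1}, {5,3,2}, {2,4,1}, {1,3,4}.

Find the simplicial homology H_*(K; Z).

H_0 ≅ Z,  H_1 ≅ Z,  H_2 = 0.

We work with the vertex ordering 1 < 2 < 3 < 4 < 5. The simplices of K, each written with vertices in increasing order, are:

  0-simplices (5): [1], [2], [3], [4], [5]
  1-simplices (10): [1,2], [1,3], [1,4], [1,5], [2,3], [2,4], [2,5], [3,4], [3,5], [4,5]
  2-simplices (5): [1,2,4], [1,2,5], [1,3,4], [2,3,5], [3,4,5]

so the chain groups are C_0 ≅ Z^5, C_1 ≅ Z^10, C_2 ≅ Z^5.

The boundary map ∂_1: C_1 → C_0 maps an edge to its endpoints' difference, ∂[p,q] = q − p. For instance
  ∂[1,5] = [5] − [1].
As a 5×10 matrix over Z this has rank 4, with invariant factors (1,1,1,1).

The boundary map ∂_2: C_2 → C_1 sends each 2-simplex [p,q,r] to [q,r] − [p,r] + [p,q]. For instance
  ∂[2,3,5] = [3,5] − [2,5] + [2,3],
  ∂[1,3,4] = [3,4] − [1,4] + [1,3].
This gives a 10×5 integer matrix of rank 5; reducing to Smith normal form yields diagonal entries (1,1,1,1,1).

From H_k ≅ ker(∂_k) / im(∂_{k+1}) we obtain:

  H_0: rank C_0 − rank ∂_1 = 5 − 4 = 1, and the invariant factors of ∂_1 are all 1, so H_0 ≅ Z.
  H_1: rank ker ∂_1 − rank ∂_2 = (10 − 4) − 5 = 1, and the invariant factors of ∂_2 are all 1, so H_1 ≅ Z.
  H_2: rank ker ∂_2 − rank ∂_3 = (5 − 5) − 0 = 0, and there is no ∂_3, so H_2 ≅ 0.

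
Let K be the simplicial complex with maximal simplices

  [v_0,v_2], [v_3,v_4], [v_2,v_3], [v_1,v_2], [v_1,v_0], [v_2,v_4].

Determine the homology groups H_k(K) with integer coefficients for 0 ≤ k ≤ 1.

Order the vertices as v_0 < v_1 < v_2 < v_3 < v_4. Listing each simplex with vertices in this order, K has dimension 1 with simplices:

  0-simplices (5): [v_0], [v_1], [v_2], [v_3], [v_4]
  1-simplices (6): [v_0,v_1], [v_0,v_2], [v_1,v_2], [v_2,v_3], [v_2,v_4], [v_3,v_4]

giving chain groups C_0 ≅ Z^5, C_1 ≅ Z^6.

The boundary map ∂_1: C_1 → C_0 maps an edge to its endpoints' difference, ∂[p,q] = q − p.
This gives a 5×6 integer matrix of rank 4; reducing to Smith normal form yields diagonal entries (1,1,1,1).

Now H_k = ker ∂_k / im ∂_{k+1}, so:

  H_0: rank C_0 − rank ∂_1 = 5 − 4 = 1, and the invariant factors of ∂_1 are all 1, so H_0 = Z.
  H_1: rank ker ∂_1 − rank ∂_2 = (6 − 4) − 0 = 2, and there is no ∂_2, so H_1 = Z^2.

(K is a triangulation of a wedge of 2 circles.)

H_0 = Z,  H_1 = Z^2.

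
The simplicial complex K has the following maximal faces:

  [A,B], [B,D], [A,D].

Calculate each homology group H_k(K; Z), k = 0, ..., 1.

H_0 = Z,  H_1 = Z.

Order the vertices as A < B < D. Listing each simplex with vertices in this order, K has dimension 1 with simplices:

  0-simplices (3): A, B, D
  1-simplices (3): AB, AD, BD

Hence C_0 ≅ Z^3, C_1 ≅ Z^3.

∂_1: C_1 → C_0 is given by ∂[p,q] = [q] − [p]. For instance
  ∂AD = D − A.
The resulting 3×3 matrix has rank 2, and its Smith normal form has invariant factors (1,1).

Now H_k = ker ∂_k / im ∂_{k+1}, so:

  H_0: rank C_0 − rank ∂_1 = 3 − 2 = 1, and the invariant factors of ∂_1 are all 1, so H_0 = Z.
  H_1: rank ker ∂_1 − rank ∂_2 = (3 − 2) − 0 = 1, and there is no ∂_2, so H_1 = Z.

(K is a triangulation of the circle S^1.)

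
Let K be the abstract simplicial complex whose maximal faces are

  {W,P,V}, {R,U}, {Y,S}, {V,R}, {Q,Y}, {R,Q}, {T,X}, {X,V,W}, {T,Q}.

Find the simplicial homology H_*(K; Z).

H_0 = Z,  H_1 = Z,  H_2 = 0.

We work with the vertex ordering P < Q < R < S < T < U < V < W < X < Y. The simplices of K, each written with vertices in increasing order, are:

  0-simplices (10): P, Q, R, S, T, U, V, W, X, Y
  1-simplices (12): PV, PW, QR, QT, QY, RU, RV, SY, TX, VW, VX, WX
  2-simplices (2): PVW, VWX

Hence C_0 ≅ Z^10, C_1 ≅ Z^12, C_2 ≅ Z^2.

Boundary ∂_1: C_1 → C_0 maps an edge to its endpoints' difference, ∂[p,q] = q − p.
This gives a 10×12 integer matrix of rank 9; reducing to Smith normal form yields diagonal entries (1,1,1,1,1,1,1,1,1).

∂_2: C_2 → C_1 acts by ∂[p,q,r] = [q,r] − [p,r] + [p,q]. For instance
  ∂VWX = WX − VX + VW,
  ∂PVW = VW − PW + PV.
The 12×2 boundary matrix has rank 2 and Smith normal form diag(1,1).

Now H_k = ker ∂_k / im ∂_{k+1}, so:

  H_0: rank C_0 − rank ∂_1 = 10 − 9 = 1, and the invariant factors of ∂_1 are all 1, so H_0 ≅ Z.
  H_1: rank ker ∂_1 − rank ∂_2 = (12 − 9) − 2 = 1, and the invariant factors of ∂_2 are all 1, so H_1 ≅ Z.
  H_2: rank ker ∂_2 − rank ∂_3 = (2 − 2) − 0 = 0, and there is no ∂_3, so H_2 ≅ 0.

As a check, the Euler characteristic is 10 − 12 + 2 = 0, which agrees with 1 − 1 + 0 = 0.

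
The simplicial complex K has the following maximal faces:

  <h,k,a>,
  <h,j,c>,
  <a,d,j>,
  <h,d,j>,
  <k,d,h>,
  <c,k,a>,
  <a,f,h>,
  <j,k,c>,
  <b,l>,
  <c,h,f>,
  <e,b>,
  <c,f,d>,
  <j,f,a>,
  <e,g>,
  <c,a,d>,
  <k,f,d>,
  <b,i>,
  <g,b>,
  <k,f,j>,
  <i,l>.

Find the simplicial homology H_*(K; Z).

H_0 = Z^2,  H_1 = Z^4,  H_2 = Z.

We work with the vertex ordering a < b < c < d < e < f < g < h < i < j < k < l. The simplices of K, each written with vertices in increasing order, are:

  0-simplices (12): a, b, c, d, e, f, g, h, i, j, k, l
  1-simplices (27): ac, ad, af, ah, aj, ak, be, bg, bi, bl, cd, cf, ch, cj, ck, df, dh, dj, dk, eg, fh, fj, fk, hj, hk, il, jk
  2-simplices (14): acd, ack, adj, afh, afj, ahk, cdf, cfh, chj, cjk, dfk, dhj, dhk, fjk

Hence C_0 ≅ Z^12, C_1 ≅ Z^27, C_2 ≅ Z^14.

Boundary ∂_1: C_1 → C_0 maps an edge to its endpoints' difference, ∂[p,q] = q − p.
The resulting 12×27 matrix has rank 10, and its Smith normal form has invariant factors (1,1,1,1,1,1,1,1,1,1).

The boundary map ∂_2: C_2 → C_1 acts by ∂[p,q,r] = [q,r] − [p,r] + [p,q]. For instance
  ∂dhj = hj − dj + dh,
  ∂adj = dj − aj + ad.
The resulting 27×14 matrix has rank 13, and its Smith normal form has invariant factors (1,1,1,1,1,1,1,1,1,1,1,1,1).

From H_k ≅ ker(∂_k) / im(∂_{k+1}) we obtain:

  H_0: rank C_0 − rank ∂_1 = 12 − 10 = 2, and the invariant factors of ∂_1 are all 1, so H_0 = Z^2.
  H_1: rank ker ∂_1 − rank ∂_2 = (27 − 10) − 13 = 4, and the invariant factors of ∂_2 are all 1, so H_1 = Z^4.
  H_2: rank ker ∂_2 − rank ∂_3 = (14 − 13) − 0 = 1, and there is no ∂_3, so H_2 = Z.

(K is a triangulation of the disjoint union of a wedge of 2 circles and the torus T^2.)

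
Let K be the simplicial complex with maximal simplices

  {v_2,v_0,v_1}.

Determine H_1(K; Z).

H_1 ≅ 0.

Take the total order v_0 < v_1 < v_2 on the vertex set. Then K (dimension 2) consists of the simplices:

  0-simplices (3): [v_0], [v_1], [v_2]
  1-simplices (3): [v_0,v_1], [v_0,v_2], [v_1,v_2]
  2-simplices (1): [v_0,v_1,v_2]

so the chain groups are C_0 ≅ Z^3, C_1 ≅ Z^3, C_2 ≅ Z^1.

∂_1: C_1 → C_0 sends each edge [p,q] (with p < q) to q − p.
The resulting 3×3 matrix has rank 2, and its Smith normal form has invariant factors (1,1).

Boundary ∂_2: C_2 → C_1 acts by ∂[p,q,r] = [q,r] − [p,r] + [p,q]. For instance
  ∂[v_0,v_1,v_2] = [v_1,v_2] − [v_0,v_2] + [v_0,v_1].
The 3×1 boundary matrix has rank 1 and Smith normal form diag(1).

Reading off H_k = ker ∂_k / im ∂_{k+1}:

  H_1: rank ker ∂_1 − rank ∂_2 = (3 − 2) − 1 = 0, and the invariant factors of ∂_2 are all 1, so H_1 ≅ 0.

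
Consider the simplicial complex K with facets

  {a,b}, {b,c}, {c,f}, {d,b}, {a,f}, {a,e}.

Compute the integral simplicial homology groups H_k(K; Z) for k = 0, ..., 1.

H_0 ≅ Z,  H_1 ≅ Z.

K has 6 vertices, 6 edges.
rank ∂_0 = 0, rank ∂_1 = 5 ⇒ b_0 = 6 − 0 − 5 = 1; all invariant factors of ∂_1 are 1 so no torsion. So H_0 = Z.
rank ∂_1 = 5, rank ∂_2 = 0 ⇒ b_1 = 6 − 5 − 0 = 1. So H_1 = Z.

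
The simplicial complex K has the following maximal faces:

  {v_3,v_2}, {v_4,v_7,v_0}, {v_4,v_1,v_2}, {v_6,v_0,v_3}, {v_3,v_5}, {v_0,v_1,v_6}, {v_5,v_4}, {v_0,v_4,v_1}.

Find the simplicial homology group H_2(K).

H_2 ≅ 0.

Fix the vertex order v_0 < v_1 < v_2 < v_3 < v_4 < v_5 < v_6 < v_7 and write every simplex with vertices in increasing order. Then dim K = 2 and the simplices of K are:

  0-simplices (8): [v_0], [v_1], [v_2], [v_3], [v_4], [v_5], [v_6], [v_7]
  1-simplices (14): [v_0,v_1], [v_0,v_3], [v_0,v_4], [v_0,v_6], [v_0,v_7], [v_1,v_2], [v_1,v_4], [v_1,v_6], [v_2,v_3], [v_2,v_4], [v_3,v_5], [v_3,v_6], [v_4,v_5], [v_4,v_7]
  2-simplices (5): [v_0,v_1,v_4], [v_0,v_1,v_6], [v_0,v_3,v_6], [v_0,v_4,v_7], [v_1,v_2,v_4]

giving chain groups C_0 ≅ Z^8, C_1 ≅ Z^14, C_2 ≅ Z^5.

Boundary ∂_1: C_1 → C_0 sends each edge [p,q] (with p < q) to q − p. For instance
  ∂[v_0,v_1] = [v_1] − [v_0].
As a 8×14 matrix over Z this has rank 7, with invariant factors (1,1,1,1,1,1,1).

∂_2: C_2 → C_1 sends each 2-simplex [p,q,r] to [q,r] − [p,r] + [p,q]. For instance
  ∂[v_0,v_4,v_7] = [v_4,v_7] − [v_0,v_7] + [v_0,v_4],
  ∂[v_1,v_2,v_4] = [v_2,v_4] − [v_1,v_4] + [v_1,v_2].
The 14×5 boundary matrix has rank 5 and Smith normal form diag(1,1,1,1,1).

Reading off H_k = ker ∂_k / im ∂_{k+1}:

  H_2: rank ker ∂_2 − rank ∂_3 = (5 − 5) − 0 = 0, and there is no ∂_3, so H_2 ≅ 0.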